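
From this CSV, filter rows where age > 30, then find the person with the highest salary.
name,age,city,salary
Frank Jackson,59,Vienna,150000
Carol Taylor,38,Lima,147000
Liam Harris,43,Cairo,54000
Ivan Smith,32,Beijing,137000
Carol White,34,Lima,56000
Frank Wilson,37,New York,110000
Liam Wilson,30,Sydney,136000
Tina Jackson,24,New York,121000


Filter: age > 30
Sort by: salary (descending)

Filtered records (6):
  Frank Jackson, age 59, salary $150000
  Carol Taylor, age 38, salary $147000
  Ivan Smith, age 32, salary $137000
  Frank Wilson, age 37, salary $110000
  Carol White, age 34, salary $56000
  Liam Harris, age 43, salary $54000

Highest salary: Frank Jackson ($150000)

Frank Jackson


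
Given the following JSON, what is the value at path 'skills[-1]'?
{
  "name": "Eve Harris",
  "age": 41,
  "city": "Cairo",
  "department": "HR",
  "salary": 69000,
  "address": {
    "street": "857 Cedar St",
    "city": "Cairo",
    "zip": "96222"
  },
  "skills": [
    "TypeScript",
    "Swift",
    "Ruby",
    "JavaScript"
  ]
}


Query: skills[-1]
Path: skills -> last element
Value: JavaScript

JavaScript


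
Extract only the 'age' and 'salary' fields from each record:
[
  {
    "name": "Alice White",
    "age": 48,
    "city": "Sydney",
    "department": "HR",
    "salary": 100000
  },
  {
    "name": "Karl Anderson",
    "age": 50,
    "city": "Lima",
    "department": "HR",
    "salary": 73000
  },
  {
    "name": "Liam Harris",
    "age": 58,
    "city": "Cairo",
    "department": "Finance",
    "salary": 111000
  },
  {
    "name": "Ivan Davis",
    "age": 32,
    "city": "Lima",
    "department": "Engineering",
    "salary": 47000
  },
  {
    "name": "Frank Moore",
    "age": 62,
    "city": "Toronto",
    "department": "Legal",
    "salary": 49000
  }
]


Original: 5 records with fields: name, age, city, department, salary
Keep: ['age', 'salary']
Drop: ['name', 'city', 'department']
Result: 5 records, 2 fields each

[
  {
    "age": 48,
    "salary": 100000
  },
  {
    "age": 50,
    "salary": 73000
  },
  {
    "age": 58,
    "salary": 111000
  },
  {
    "age": 32,
    "salary": 47000
  },
  {
    "age": 62,
    "salary": 49000
  }
]


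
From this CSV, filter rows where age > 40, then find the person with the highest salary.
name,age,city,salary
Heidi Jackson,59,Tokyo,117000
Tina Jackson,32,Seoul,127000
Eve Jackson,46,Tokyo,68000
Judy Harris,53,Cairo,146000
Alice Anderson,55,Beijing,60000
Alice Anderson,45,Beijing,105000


Filter: age > 40
Sort by: salary (descending)

Filtered records (5):
  Judy Harris, age 53, salary $146000
  Heidi Jackson, age 59, salary $117000
  Alice Anderson, age 45, salary $105000
  Eve Jackson, age 46, salary $68000
  Alice Anderson, age 55, salary $60000

Highest salary: Judy Harris ($146000)

Judy Harris


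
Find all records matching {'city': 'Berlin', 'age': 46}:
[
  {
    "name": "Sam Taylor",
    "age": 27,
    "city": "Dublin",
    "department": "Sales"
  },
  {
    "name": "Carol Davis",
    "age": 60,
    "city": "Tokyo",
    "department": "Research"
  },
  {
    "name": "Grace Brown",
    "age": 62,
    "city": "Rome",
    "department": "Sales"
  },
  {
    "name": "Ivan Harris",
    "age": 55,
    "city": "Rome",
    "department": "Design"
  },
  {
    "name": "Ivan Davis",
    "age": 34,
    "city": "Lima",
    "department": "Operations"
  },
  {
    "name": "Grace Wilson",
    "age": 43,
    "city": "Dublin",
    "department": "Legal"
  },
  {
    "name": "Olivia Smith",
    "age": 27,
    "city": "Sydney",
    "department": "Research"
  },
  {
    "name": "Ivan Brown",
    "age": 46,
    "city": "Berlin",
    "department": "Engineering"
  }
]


Search criteria: {'city': 'Berlin', 'age': 46}

Checking 8 records:
  Sam Taylor: {city: Dublin, age: 27}
  Carol Davis: {city: Tokyo, age: 60}
  Grace Brown: {city: Rome, age: 62}
  Ivan Harris: {city: Rome, age: 55}
  Ivan Davis: {city: Lima, age: 34}
  Grace Wilson: {city: Dublin, age: 43}
  Olivia Smith: {city: Sydney, age: 27}
  Ivan Brown: {city: Berlin, age: 46} <-- MATCH

Matches: ["Ivan Brown"]

["Ivan Brown"]


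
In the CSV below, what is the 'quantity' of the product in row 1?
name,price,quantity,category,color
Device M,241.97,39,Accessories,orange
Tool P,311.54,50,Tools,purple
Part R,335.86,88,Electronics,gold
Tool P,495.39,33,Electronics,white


Query: Row 1 ('Device M'), column 'quantity'
Value: 39

39


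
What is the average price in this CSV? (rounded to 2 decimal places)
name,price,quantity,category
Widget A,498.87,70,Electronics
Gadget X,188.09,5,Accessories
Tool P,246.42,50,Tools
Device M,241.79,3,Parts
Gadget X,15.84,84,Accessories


Computing average price:
Values: [498.87, 188.09, 246.42, 241.79, 15.84]
Sum = 1191.01
Count = 5
Average = 1191.01/5 = 238.202 exactly -> 238.20 (rounded half-up to 2 decimal places)

238.20


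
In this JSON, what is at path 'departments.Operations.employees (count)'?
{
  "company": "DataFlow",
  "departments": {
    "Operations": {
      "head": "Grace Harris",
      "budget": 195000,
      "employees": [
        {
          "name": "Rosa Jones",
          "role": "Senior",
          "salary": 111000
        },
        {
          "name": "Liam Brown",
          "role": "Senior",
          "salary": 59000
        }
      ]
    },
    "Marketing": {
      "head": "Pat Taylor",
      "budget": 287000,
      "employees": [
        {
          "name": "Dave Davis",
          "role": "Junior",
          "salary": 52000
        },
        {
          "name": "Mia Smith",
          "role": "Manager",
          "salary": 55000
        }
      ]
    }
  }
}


Path: departments.Operations.employees (count)

Navigate:
  -> departments
  -> Operations
  -> employees (array, length 2)

2


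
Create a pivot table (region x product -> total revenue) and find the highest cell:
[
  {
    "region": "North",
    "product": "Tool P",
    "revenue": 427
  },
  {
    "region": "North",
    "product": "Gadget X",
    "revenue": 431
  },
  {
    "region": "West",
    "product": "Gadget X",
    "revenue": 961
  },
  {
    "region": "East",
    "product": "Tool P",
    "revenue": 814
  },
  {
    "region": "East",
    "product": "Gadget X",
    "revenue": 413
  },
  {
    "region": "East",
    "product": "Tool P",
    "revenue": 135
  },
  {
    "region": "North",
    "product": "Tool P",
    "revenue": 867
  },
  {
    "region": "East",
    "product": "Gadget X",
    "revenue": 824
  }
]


Pivot: region (rows) x product (columns) -> total revenue

     Gadget X      Tool P      
East          1237           949  
North          431          1294  
West           961             0  

Highest: North / Tool P = $1294

North / Tool P = $1294


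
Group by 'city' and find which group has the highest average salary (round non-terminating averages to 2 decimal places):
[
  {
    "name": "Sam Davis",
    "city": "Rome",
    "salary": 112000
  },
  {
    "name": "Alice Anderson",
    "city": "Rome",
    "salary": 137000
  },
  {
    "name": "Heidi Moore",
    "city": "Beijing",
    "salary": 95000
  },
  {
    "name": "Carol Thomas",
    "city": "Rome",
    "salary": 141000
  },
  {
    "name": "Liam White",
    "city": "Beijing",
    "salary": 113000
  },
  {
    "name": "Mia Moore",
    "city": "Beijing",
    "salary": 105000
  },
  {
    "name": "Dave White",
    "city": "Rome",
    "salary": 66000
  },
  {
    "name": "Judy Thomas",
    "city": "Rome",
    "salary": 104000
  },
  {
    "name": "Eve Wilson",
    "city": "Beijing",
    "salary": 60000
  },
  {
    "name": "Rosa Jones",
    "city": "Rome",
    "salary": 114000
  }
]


Group by: city

Groups:
  Beijing: 4 people, avg salary = 373000/4 = $93250
  Rome: 6 people, avg salary = 674000/6 ≈ $112333.33

Highest average salary: Rome (≈$112333.33)

Rome (≈$112333.33)


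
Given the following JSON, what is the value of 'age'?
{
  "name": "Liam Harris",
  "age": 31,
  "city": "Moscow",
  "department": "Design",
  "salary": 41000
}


Looking up field 'age'
Value: 31

31


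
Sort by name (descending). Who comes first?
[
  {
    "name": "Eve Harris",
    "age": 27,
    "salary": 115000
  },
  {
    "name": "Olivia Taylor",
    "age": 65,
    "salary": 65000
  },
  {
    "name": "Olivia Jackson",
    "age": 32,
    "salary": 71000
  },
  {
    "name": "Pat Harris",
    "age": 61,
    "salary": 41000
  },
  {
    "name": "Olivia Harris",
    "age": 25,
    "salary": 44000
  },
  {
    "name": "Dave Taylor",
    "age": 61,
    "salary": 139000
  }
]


Sort by: name (descending)

Sorted order:
  1. Pat Harris (name = Pat Harris)
  2. Olivia Taylor (name = Olivia Taylor)
  3. Olivia Jackson (name = Olivia Jackson)
  4. Olivia Harris (name = Olivia Harris)
  5. Eve Harris (name = Eve Harris)
  6. Dave Taylor (name = Dave Taylor)

First: Pat Harris

Pat Harris


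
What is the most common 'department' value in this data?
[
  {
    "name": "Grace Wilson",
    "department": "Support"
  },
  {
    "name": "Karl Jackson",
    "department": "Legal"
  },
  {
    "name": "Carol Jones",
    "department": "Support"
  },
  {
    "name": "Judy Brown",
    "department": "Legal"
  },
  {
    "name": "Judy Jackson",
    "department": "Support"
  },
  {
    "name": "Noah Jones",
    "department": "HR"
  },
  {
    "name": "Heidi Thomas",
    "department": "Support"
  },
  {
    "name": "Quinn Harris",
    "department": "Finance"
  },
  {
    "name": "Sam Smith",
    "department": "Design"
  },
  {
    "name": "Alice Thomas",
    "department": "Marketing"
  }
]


Counting 'department' values across 10 records:

  Support: 4 ####
  Legal: 2 ##
  HR: 1 #
  Finance: 1 #
  Design: 1 #
  Marketing: 1 #

Most common: Support (4 times)

Support (4 times)


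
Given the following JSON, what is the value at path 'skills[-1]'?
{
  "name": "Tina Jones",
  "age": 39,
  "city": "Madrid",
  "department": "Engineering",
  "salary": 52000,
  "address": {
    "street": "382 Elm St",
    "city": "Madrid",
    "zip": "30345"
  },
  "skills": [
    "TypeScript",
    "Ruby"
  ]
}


Query: skills[-1]
Path: skills -> last element
Value: Ruby

Ruby


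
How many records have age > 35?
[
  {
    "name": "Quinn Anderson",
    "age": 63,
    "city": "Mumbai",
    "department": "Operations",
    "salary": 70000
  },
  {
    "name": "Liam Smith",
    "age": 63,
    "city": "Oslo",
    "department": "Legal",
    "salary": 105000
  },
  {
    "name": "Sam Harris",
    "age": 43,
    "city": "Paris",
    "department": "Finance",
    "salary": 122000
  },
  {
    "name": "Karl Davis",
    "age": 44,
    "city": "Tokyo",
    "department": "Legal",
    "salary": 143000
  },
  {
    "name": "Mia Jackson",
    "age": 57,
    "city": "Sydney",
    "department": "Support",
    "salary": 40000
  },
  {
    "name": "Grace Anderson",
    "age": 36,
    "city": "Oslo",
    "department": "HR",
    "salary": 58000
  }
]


Data: 6 records
Condition: age > 35

Checking each record:
  Quinn Anderson: 63 MATCH
  Liam Smith: 63 MATCH
  Sam Harris: 43 MATCH
  Karl Davis: 44 MATCH
  Mia Jackson: 57 MATCH
  Grace Anderson: 36 MATCH

Count: 6

6


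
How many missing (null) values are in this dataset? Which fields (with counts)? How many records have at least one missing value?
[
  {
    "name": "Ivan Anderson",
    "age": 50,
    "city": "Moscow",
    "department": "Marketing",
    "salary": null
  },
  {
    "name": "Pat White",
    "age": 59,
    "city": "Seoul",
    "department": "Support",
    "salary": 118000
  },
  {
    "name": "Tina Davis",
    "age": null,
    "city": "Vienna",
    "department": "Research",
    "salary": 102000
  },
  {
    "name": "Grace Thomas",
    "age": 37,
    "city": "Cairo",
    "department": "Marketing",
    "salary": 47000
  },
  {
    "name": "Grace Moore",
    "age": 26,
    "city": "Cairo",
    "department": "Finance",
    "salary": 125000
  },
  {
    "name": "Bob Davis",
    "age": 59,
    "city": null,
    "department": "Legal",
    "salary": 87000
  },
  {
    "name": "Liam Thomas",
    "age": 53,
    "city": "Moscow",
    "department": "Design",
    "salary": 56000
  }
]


Checking for missing (null) values in 7 records:

  Ivan Anderson: salary
  Pat White: complete
  Tina Davis: age
  Grace Thomas: complete
  Grace Moore: complete
  Bob Davis: city
  Liam Thomas: complete

Per field:
  name: 0 missing
  age: 1 missing
  city: 1 missing
  department: 0 missing
  salary: 1 missing

Total missing values: 3
Records with any missing: 3

3 missing values (age: 1, city: 1, salary: 1); 3 incomplete records


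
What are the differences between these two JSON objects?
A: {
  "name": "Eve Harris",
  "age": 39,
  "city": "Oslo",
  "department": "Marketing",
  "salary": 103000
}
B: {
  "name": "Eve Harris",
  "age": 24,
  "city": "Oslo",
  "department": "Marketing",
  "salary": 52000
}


Comparing each field (in key order):
  name: same
  age: DIFFERENT
  city: same
  department: same
  salary: DIFFERENT
Differences:
  age: 39 -> 24
  salary: 103000 -> 52000

2 field(s) changed

2 changes: age, salary


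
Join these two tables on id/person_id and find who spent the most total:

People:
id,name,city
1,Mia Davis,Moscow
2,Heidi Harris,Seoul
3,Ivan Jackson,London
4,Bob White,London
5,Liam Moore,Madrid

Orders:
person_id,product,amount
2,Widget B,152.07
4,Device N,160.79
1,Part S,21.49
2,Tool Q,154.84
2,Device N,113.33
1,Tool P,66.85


Join on: people.id = orders.person_id

Joined rows:
  Heidi Harris (Seoul) bought Widget B for $152.07
  Bob White (London) bought Device N for $160.79
  Mia Davis (Moscow) bought Part S for $21.49
  Heidi Harris (Seoul) bought Tool Q for $154.84
  Heidi Harris (Seoul) bought Device N for $113.33
  Mia Davis (Moscow) bought Tool P for $66.85

Total per person:
  Heidi Harris: $420.24
  Bob White: $160.79
  Mia Davis: $88.34

Top spender: Heidi Harris ($420.24)

Heidi Harris ($420.24)


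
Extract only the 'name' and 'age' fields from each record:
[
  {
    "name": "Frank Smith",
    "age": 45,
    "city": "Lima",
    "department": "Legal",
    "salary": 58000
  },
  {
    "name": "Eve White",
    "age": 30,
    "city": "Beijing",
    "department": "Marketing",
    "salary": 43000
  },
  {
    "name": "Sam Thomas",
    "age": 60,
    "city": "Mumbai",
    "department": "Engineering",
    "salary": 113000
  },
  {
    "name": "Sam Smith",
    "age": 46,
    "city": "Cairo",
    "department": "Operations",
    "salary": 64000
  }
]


Original: 4 records with fields: name, age, city, department, salary
Keep: ['name', 'age']
Drop: ['city', 'department', 'salary']
Result: 4 records, 2 fields each

[
  {
    "name": "Frank Smith",
    "age": 45
  },
  {
    "name": "Eve White",
    "age": 30
  },
  {
    "name": "Sam Thomas",
    "age": 60
  },
  {
    "name": "Sam Smith",
    "age": 46
  }
]


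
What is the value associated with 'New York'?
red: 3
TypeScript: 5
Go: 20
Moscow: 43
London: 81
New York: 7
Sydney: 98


Looking up key 'New York'
Value: 7

7


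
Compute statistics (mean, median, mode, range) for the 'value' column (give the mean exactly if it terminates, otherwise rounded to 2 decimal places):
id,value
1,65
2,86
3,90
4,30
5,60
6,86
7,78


Data: [65, 86, 90, 30, 60, 86, 78]
Count: 7
Sum: 495
Mean: 495/7 ≈ 70.71 (rounded to 2 decimal places)
Sorted: [30, 60, 65, 78, 86, 86, 90]
Median: 78.0
Mode: 86 (2 times)
Range: 90 - 30 = 60
Min: 30, Max: 90

mean≈70.71, median=78.0, mode=86, range=60


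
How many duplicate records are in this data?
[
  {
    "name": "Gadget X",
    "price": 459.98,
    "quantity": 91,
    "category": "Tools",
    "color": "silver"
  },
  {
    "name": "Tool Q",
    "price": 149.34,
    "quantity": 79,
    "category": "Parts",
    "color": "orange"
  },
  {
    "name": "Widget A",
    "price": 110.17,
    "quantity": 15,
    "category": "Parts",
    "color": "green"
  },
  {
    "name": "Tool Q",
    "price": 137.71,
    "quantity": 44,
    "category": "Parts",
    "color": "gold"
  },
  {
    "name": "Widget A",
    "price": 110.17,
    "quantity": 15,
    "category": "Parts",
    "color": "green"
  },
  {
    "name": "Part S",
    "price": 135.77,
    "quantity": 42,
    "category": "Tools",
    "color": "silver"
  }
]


Checking 6 records for duplicates:

  Row 1: Gadget X ($459.98, qty 91)
  Row 2: Tool Q ($149.34, qty 79)
  Row 3: Widget A ($110.17, qty 15)
  Row 4: Tool Q ($137.71, qty 44)
  Row 5: Widget A ($110.17, qty 15) <-- DUPLICATE
  Row 6: Part S ($135.77, qty 42)

Duplicates found: 1
Unique records: 5

1 duplicates, 5 unique


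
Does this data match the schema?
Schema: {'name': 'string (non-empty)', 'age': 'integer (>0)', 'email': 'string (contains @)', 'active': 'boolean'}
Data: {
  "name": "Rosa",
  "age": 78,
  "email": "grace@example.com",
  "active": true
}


Validating each field against schema:
  name: OK (non-empty string)
  age: OK (positive integer)
  email: OK (string with @)
  active: OK (boolean)

Result: VALID

VALID


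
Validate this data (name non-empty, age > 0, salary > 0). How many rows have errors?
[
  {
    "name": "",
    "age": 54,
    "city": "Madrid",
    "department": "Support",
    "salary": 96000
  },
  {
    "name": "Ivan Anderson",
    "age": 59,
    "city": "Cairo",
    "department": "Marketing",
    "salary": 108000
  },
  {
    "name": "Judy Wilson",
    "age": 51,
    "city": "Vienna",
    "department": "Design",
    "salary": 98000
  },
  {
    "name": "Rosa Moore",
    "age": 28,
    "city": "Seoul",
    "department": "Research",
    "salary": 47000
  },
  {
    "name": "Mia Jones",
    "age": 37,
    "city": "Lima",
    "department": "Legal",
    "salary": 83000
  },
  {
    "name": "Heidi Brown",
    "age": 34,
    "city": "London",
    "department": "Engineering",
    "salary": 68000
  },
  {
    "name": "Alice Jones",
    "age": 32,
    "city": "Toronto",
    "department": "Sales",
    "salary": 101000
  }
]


Validating 7 records:
Rules: name non-empty, age > 0, salary > 0

  Row 1 (???): empty name
  Row 2 (Ivan Anderson): OK
  Row 3 (Judy Wilson): OK
  Row 4 (Rosa Moore): OK
  Row 5 (Mia Jones): OK
  Row 6 (Heidi Brown): OK
  Row 7 (Alice Jones): OK

Total errors: 1

1 errors


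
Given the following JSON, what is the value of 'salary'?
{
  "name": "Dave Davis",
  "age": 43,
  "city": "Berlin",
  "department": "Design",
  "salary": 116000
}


Looking up field 'salary'
Value: 116000

116000


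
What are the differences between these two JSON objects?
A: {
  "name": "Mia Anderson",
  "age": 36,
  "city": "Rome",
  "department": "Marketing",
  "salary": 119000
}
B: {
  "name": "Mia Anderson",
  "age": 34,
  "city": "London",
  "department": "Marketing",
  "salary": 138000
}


Comparing each field (in key order):
  name: same
  age: DIFFERENT
  city: DIFFERENT
  department: same
  salary: DIFFERENT
Differences:
  age: 36 -> 34
  city: Rome -> London
  salary: 119000 -> 138000

3 field(s) changed

3 changes: age, city, salary


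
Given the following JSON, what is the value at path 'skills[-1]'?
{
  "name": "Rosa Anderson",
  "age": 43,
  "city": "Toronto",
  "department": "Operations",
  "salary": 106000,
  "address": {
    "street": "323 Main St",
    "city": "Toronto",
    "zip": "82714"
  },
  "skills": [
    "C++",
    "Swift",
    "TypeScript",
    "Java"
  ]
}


Query: skills[-1]
Path: skills -> last element
Value: Java

Java


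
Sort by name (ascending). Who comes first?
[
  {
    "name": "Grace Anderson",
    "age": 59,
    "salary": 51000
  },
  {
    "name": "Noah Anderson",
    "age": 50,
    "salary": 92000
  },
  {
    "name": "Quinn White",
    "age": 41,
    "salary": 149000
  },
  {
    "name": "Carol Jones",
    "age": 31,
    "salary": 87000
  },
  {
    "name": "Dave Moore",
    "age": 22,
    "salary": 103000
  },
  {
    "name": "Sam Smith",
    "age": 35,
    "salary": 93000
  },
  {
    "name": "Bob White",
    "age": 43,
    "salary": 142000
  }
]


Sort by: name (ascending)

Sorted order:
  1. Bob White (name = Bob White)
  2. Carol Jones (name = Carol Jones)
  3. Dave Moore (name = Dave Moore)
  4. Grace Anderson (name = Grace Anderson)
  5. Noah Anderson (name = Noah Anderson)
  6. Quinn White (name = Quinn White)
  7. Sam Smith (name = Sam Smith)

First: Bob White

Bob White


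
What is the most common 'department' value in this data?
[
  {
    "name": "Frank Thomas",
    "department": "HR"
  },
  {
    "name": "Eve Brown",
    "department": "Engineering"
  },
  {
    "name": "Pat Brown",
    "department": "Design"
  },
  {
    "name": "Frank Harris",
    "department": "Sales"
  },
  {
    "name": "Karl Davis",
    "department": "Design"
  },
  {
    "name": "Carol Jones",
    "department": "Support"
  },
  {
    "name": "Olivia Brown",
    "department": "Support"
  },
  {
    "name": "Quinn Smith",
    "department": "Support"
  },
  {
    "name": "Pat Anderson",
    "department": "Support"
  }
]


Counting 'department' values across 9 records:

  Support: 4 ####
  Design: 2 ##
  HR: 1 #
  Engineering: 1 #
  Sales: 1 #

Most common: Support (4 times)

Support (4 times)


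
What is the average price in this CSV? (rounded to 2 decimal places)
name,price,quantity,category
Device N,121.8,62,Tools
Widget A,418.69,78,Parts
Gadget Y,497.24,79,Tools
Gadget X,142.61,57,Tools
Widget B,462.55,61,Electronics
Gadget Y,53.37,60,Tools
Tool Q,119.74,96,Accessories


Computing average price:
Values: [121.8, 418.69, 497.24, 142.61, 462.55, 53.37, 119.74]
Sum = 1816.00
Count = 7
Average = 1816.00/7 ≈ 259.43 (rounded to 2 decimal places)

259.43


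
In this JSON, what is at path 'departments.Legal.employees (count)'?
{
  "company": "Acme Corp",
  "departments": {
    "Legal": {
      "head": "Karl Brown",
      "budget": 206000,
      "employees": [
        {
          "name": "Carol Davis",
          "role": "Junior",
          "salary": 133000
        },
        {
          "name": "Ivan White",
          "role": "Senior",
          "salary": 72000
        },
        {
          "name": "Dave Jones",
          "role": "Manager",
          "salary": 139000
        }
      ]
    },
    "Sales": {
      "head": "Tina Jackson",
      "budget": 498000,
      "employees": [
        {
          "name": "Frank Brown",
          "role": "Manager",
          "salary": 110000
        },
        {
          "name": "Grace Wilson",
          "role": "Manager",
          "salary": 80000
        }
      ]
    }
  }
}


Path: departments.Legal.employees (count)

Navigate:
  -> departments
  -> Legal
  -> employees (array, length 3)

3


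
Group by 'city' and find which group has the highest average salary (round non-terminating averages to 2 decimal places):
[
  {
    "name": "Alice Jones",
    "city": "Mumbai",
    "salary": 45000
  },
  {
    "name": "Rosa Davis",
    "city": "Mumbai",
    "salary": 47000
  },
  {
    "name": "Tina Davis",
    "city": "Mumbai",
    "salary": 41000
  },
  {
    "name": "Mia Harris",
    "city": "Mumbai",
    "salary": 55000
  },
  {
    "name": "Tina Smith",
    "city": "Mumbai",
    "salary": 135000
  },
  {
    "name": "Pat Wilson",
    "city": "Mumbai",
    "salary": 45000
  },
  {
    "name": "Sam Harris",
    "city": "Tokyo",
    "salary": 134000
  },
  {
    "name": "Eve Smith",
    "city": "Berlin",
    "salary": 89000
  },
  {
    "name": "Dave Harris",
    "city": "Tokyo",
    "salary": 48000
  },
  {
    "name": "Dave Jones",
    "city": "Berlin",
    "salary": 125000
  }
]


Group by: city

Groups:
  Berlin: 2 people, avg salary = 214000/2 = $107000
  Mumbai: 6 people, avg salary = 368000/6 ≈ $61333.33
  Tokyo: 2 people, avg salary = 182000/2 = $91000

Highest average salary: Berlin ($107000)

Berlin ($107000)


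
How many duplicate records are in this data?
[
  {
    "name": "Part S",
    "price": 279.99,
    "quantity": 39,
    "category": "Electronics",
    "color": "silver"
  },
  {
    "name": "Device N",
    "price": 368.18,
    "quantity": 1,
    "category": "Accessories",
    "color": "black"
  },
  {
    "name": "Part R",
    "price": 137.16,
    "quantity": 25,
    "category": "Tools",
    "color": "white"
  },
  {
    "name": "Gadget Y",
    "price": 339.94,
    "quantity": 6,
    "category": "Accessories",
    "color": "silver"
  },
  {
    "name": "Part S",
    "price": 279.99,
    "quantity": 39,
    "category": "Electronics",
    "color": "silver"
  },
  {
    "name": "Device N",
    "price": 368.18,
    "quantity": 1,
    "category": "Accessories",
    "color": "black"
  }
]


Checking 6 records for duplicates:

  Row 1: Part S ($279.99, qty 39)
  Row 2: Device N ($368.18, qty 1)
  Row 3: Part R ($137.16, qty 25)
  Row 4: Gadget Y ($339.94, qty 6)
  Row 5: Part S ($279.99, qty 39) <-- DUPLICATE
  Row 6: Device N ($368.18, qty 1) <-- DUPLICATE

Duplicates found: 2
Unique records: 4

2 duplicates, 4 unique


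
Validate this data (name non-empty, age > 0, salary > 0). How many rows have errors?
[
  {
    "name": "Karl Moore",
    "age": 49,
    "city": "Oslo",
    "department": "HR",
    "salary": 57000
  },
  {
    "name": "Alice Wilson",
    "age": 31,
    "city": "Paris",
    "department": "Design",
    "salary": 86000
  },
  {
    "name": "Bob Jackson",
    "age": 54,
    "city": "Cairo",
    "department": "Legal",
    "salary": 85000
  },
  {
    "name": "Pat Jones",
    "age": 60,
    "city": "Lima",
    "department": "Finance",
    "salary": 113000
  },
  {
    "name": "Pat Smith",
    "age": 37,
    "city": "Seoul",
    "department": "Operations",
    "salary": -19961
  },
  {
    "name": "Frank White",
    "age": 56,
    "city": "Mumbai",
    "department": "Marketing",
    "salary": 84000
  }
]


Validating 6 records:
Rules: name non-empty, age > 0, salary > 0

  Row 1 (Karl Moore): OK
  Row 2 (Alice Wilson): OK
  Row 3 (Bob Jackson): OK
  Row 4 (Pat Jones): OK
  Row 5 (Pat Smith): negative salary: -19961
  Row 6 (Frank White): OK

Total errors: 1

1 errors


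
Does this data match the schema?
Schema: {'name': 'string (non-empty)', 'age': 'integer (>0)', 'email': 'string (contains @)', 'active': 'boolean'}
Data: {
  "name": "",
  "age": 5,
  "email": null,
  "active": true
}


Validating each field against schema:
  name: FAIL ("" is an empty string)
  age: OK (positive integer)
  email: FAIL (null is not a string)
  active: OK (boolean)

Result: INVALID (2 errors: name, email)

INVALID (2 errors: name, email)


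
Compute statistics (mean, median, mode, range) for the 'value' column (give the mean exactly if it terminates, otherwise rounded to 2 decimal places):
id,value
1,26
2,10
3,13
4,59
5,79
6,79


Data: [26, 10, 13, 59, 79, 79]
Count: 6
Sum: 266
Mean: 266/6 ≈ 44.33 (rounded to 2 decimal places)
Sorted: [10, 13, 26, 59, 79, 79]
Median: 42.5
Mode: 79 (2 times)
Range: 79 - 10 = 69
Min: 10, Max: 79

mean≈44.33, median=42.5, mode=79, range=69


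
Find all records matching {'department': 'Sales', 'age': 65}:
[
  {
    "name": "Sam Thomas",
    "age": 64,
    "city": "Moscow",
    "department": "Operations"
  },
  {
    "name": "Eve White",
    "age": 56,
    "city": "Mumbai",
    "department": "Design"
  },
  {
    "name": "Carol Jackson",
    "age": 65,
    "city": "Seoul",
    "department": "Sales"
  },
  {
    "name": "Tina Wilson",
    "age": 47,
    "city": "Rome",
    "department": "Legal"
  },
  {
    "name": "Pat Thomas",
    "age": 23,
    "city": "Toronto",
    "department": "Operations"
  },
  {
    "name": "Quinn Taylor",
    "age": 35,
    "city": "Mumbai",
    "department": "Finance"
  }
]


Search criteria: {'department': 'Sales', 'age': 65}

Checking 6 records:
  Sam Thomas: {department: Operations, age: 64}
  Eve White: {department: Design, age: 56}
  Carol Jackson: {department: Sales, age: 65} <-- MATCH
  Tina Wilson: {department: Legal, age: 47}
  Pat Thomas: {department: Operations, age: 23}
  Quinn Taylor: {department: Finance, age: 35}

Matches: ["Carol Jackson"]

["Carol Jackson"]


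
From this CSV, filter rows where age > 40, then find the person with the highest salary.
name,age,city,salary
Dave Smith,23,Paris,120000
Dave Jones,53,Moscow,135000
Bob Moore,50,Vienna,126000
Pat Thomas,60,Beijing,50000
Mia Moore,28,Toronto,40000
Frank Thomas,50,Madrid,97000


Filter: age > 40
Sort by: salary (descending)

Filtered records (4):
  Dave Jones, age 53, salary $135000
  Bob Moore, age 50, salary $126000
  Frank Thomas, age 50, salary $97000
  Pat Thomas, age 60, salary $50000

Highest salary: Dave Jones ($135000)

Dave Jones


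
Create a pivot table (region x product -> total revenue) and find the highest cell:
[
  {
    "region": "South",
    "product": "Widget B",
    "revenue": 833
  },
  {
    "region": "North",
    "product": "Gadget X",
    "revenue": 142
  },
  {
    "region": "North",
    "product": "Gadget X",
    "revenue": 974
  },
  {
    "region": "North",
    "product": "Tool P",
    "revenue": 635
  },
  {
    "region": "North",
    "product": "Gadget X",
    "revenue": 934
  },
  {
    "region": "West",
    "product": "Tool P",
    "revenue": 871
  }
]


Pivot: region (rows) x product (columns) -> total revenue

     Gadget X      Tool P        Widget B    
North         2050           635             0  
South            0             0           833  
West             0           871             0  

Highest: North / Gadget X = $2050

North / Gadget X = $2050


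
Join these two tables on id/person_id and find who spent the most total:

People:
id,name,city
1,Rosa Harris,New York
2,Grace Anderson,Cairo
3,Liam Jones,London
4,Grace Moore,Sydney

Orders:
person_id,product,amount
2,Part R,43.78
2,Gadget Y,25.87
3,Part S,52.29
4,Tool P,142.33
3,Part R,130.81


Join on: people.id = orders.person_id

Joined rows:
  Grace Anderson (Cairo) bought Part R for $43.78
  Grace Anderson (Cairo) bought Gadget Y for $25.87
  Liam Jones (London) bought Part S for $52.29
  Grace Moore (Sydney) bought Tool P for $142.33
  Liam Jones (London) bought Part R for $130.81

Total per person:
  Liam Jones: $183.10
  Grace Moore: $142.33
  Grace Anderson: $69.65

Top spender: Liam Jones ($183.10)

Liam Jones ($183.10)


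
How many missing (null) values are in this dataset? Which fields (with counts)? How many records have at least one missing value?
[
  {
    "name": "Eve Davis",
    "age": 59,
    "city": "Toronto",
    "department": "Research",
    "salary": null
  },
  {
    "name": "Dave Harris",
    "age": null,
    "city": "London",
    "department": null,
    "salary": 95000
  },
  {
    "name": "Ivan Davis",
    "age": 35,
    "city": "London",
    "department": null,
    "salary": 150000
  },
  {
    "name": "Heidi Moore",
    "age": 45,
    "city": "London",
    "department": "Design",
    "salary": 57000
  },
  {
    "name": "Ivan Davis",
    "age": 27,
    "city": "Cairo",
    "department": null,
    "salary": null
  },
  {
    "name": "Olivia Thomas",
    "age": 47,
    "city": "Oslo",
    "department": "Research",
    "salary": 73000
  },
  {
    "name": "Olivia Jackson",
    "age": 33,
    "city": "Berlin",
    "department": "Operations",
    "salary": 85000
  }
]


Checking for missing (null) values in 7 records:

  Eve Davis: salary
  Dave Harris: age, department
  Ivan Davis: department
  Heidi Moore: complete
  Ivan Davis: department, salary
  Olivia Thomas: complete
  Olivia Jackson: complete

Per field:
  name: 0 missing
  age: 1 missing
  city: 0 missing
  department: 3 missing
  salary: 2 missing

Total missing values: 6
Records with any missing: 4

6 missing values (age: 1, department: 3, salary: 2); 4 incomplete records


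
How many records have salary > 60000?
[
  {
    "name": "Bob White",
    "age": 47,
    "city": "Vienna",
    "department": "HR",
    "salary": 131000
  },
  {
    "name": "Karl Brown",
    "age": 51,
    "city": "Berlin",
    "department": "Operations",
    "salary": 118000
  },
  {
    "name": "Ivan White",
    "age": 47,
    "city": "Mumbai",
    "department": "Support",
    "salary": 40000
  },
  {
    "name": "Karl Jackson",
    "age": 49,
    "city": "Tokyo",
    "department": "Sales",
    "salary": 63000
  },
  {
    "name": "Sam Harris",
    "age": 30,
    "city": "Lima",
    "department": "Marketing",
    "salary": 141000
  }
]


Data: 5 records
Condition: salary > 60000

Checking each record:
  Bob White: 131000 MATCH
  Karl Brown: 118000 MATCH
  Ivan White: 40000
  Karl Jackson: 63000 MATCH
  Sam Harris: 141000 MATCH

Count: 4

4


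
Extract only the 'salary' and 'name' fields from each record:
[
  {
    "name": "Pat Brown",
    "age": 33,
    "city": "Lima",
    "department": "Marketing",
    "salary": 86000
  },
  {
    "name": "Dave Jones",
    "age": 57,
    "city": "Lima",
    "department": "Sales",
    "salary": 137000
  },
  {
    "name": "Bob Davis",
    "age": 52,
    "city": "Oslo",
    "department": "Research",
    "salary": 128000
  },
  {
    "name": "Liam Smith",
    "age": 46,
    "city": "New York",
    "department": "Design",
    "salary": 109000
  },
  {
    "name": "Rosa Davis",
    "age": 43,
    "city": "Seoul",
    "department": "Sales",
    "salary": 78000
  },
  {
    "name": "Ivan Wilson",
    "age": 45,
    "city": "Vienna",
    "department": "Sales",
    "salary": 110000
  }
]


Original: 6 records with fields: name, age, city, department, salary
Keep: ['salary', 'name']
Drop: ['age', 'city', 'department']
Result: 6 records, 2 fields each

[
  {
    "salary": 86000,
    "name": "Pat Brown"
  },
  {
    "salary": 137000,
    "name": "Dave Jones"
  },
  {
    "salary": 128000,
    "name": "Bob Davis"
  },
  {
    "salary": 109000,
    "name": "Liam Smith"
  },
  {
    "salary": 78000,
    "name": "Rosa Davis"
  },
  {
    "salary": 110000,
    "name": "Ivan Wilson"
  }
]


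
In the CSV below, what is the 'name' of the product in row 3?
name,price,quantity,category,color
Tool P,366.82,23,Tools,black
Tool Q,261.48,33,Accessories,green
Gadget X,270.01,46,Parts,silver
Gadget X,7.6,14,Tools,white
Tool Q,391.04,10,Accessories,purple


Query: Row 3 ('Gadget X'), column 'name'
Value: Gadget X

Gadget X


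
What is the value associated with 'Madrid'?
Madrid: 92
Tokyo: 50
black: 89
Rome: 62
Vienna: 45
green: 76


Looking up key 'Madrid'
Value: 92

92


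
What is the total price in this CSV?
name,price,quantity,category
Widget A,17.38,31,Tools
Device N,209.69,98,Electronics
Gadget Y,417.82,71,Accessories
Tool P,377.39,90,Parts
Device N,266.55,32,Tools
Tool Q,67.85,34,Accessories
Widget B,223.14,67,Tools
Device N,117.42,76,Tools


Computing total price:
Values: [17.38, 209.69, 417.82, 377.39, 266.55, 67.85, 223.14, 117.42]
Sum = 1697.24

1697.24


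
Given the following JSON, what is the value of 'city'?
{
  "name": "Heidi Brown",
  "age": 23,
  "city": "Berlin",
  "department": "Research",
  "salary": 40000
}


Looking up field 'city'
Value: Berlin

Berlin


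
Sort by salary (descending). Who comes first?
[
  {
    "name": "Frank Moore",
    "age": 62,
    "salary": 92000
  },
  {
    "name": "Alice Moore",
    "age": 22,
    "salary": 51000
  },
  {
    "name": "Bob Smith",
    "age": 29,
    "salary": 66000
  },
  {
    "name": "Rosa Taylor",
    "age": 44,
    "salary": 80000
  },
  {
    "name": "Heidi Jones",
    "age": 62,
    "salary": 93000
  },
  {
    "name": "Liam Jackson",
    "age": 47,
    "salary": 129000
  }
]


Sort by: salary (descending)

Sorted order:
  1. Liam Jackson (salary = 129000)
  2. Heidi Jones (salary = 93000)
  3. Frank Moore (salary = 92000)
  4. Rosa Taylor (salary = 80000)
  5. Bob Smith (salary = 66000)
  6. Alice Moore (salary = 51000)

First: Liam Jackson

Liam Jackson


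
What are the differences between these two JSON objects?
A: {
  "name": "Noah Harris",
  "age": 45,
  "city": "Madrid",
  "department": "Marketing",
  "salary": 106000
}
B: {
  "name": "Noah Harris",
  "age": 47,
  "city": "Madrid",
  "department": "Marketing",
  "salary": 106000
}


Comparing each field (in key order):
  name: same
  age: DIFFERENT
  city: same
  department: same
  salary: same
Differences:
  age: 45 -> 47

1 field(s) changed

1 change: age


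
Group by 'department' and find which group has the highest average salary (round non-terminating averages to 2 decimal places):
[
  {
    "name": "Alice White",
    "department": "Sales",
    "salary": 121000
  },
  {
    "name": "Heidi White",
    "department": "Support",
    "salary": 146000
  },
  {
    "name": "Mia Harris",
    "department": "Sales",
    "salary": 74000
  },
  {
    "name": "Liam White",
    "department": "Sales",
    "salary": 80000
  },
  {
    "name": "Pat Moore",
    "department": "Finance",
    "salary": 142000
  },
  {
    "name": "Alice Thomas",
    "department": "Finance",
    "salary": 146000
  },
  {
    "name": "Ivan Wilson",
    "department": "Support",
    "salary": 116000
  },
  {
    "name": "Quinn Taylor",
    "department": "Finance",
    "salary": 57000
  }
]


Group by: department

Groups:
  Finance: 3 people, avg salary = 345000/3 = $115000
  Sales: 3 people, avg salary = 275000/3 ≈ $91666.67
  Support: 2 people, avg salary = 262000/2 = $131000

Highest average salary: Support ($131000)

Support ($131000)


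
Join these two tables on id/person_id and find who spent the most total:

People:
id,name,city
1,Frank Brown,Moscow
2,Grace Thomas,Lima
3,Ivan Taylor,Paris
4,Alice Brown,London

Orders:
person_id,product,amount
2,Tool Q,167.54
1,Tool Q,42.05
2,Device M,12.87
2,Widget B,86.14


Join on: people.id = orders.person_id

Joined rows:
  Grace Thomas (Lima) bought Tool Q for $167.54
  Frank Brown (Moscow) bought Tool Q for $42.05
  Grace Thomas (Lima) bought Device M for $12.87
  Grace Thomas (Lima) bought Widget B for $86.14

Total per person:
  Grace Thomas: $266.55
  Frank Brown: $42.05

Top spender: Grace Thomas ($266.55)

Grace Thomas ($266.55)


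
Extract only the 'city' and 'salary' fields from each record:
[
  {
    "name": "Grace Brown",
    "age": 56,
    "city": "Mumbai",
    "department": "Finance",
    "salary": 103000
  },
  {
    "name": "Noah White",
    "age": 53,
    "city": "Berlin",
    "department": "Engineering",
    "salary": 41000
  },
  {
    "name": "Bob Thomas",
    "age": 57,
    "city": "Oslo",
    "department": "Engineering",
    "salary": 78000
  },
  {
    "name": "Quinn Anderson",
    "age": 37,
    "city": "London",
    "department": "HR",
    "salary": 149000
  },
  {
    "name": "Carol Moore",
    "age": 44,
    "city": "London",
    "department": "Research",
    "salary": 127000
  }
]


Original: 5 records with fields: name, age, city, department, salary
Keep: ['city', 'salary']
Drop: ['name', 'age', 'department']
Result: 5 records, 2 fields each

[
  {
    "city": "Mumbai",
    "salary": 103000
  },
  {
    "city": "Berlin",
    "salary": 41000
  },
  {
    "city": "Oslo",
    "salary": 78000
  },
  {
    "city": "London",
    "salary": 149000
  },
  {
    "city": "London",
    "salary": 127000
  }
]


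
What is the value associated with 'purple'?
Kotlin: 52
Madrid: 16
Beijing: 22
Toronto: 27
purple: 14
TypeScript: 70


Looking up key 'purple'
Value: 14

14


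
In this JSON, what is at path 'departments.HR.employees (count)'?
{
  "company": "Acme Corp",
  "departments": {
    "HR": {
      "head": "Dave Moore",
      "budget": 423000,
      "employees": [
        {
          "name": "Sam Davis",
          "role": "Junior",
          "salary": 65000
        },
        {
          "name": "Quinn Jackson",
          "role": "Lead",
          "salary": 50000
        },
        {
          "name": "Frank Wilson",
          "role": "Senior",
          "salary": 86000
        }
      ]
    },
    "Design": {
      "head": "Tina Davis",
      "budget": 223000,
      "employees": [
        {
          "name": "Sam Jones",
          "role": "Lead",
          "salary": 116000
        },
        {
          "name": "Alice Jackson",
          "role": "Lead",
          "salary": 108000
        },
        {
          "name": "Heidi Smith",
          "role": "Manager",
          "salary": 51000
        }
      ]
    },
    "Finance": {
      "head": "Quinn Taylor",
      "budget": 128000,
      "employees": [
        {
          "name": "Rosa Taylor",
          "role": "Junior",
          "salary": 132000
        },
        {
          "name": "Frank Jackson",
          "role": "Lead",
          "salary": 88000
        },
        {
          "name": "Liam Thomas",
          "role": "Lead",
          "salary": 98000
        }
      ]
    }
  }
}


Path: departments.HR.employees (count)

Navigate:
  -> departments
  -> HR
  -> employees (array, length 3)

3
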